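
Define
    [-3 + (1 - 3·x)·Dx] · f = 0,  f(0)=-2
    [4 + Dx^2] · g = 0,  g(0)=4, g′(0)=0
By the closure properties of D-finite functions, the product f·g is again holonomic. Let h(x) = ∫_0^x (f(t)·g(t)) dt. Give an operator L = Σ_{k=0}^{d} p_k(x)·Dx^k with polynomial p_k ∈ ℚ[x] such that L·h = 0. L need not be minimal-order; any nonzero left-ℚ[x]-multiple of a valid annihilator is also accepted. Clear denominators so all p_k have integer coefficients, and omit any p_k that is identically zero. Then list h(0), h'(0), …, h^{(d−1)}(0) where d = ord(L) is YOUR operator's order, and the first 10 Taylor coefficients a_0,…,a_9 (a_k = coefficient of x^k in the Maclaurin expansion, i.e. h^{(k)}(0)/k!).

f: a_k = -2, -6, -18, -54, -162, -486, -1458, -4374, -13122, -39366, …
g: a_k = 4, 0, -8, 0, 8/3, 0, -16/45, 0, 8/315, 0, …
h₀=f·g: eliminate ⇒ L₀, order ≤ 1·2.
∫: right-multiply L₀ by Dx.
L = (-4 + 12·x)·Dx + 6·Dx^2 + (-1 + 3·x)·Dx^3  (order 3).
h: a_k = 0, -8, -12, -56/3, -42, -1528/15, -764/3, -29464/45, -25781/15, -2598728/567, …
ICs: h(0) = 0, h′(0) = -8, h′′(0) = -24.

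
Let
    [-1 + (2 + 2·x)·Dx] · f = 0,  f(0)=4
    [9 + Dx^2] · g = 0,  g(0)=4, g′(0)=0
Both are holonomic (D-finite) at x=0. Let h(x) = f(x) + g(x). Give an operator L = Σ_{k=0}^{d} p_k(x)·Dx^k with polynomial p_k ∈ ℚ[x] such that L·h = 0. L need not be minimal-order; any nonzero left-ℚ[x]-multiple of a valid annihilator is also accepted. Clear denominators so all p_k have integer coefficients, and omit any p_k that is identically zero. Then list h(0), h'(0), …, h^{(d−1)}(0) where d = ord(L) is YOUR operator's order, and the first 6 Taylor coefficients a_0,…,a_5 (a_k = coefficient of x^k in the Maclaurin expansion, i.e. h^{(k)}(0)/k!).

L = (-351 - 648·x - 324·x^2) + (630 + 1926·x + 1944·x^2 + 648·x^3)·Dx + (-39 - 72·x - 36·x^2)·Dx^2 + (70 + 214·x + 216·x^2 + 72·x^3)·Dx^3  (order 3).
h: a_k = 8, 2, -37/2, 1/4, 427/32, 7/64, …
ICs: h(0) = 8, h′(0) = 2, h′′(0) = -37.

f: a_k = 4, 2, -1/2, 1/4, -5/32, 7/64, …
g: a_k = 4, 0, -18, 0, 27/2, 0, …
L₀ := lclm(L_f,L_g); ord L₀ ≤ 1+2.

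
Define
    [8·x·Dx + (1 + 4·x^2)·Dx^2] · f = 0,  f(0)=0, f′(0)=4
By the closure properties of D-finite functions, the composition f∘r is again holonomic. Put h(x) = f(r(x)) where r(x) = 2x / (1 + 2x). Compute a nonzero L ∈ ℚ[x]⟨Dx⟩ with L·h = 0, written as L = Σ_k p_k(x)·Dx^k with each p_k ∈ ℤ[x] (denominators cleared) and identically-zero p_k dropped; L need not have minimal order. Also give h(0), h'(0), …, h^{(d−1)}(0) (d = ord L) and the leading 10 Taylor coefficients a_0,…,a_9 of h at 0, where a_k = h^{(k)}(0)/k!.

L = (4 + 40·x)·Dx + (1 + 4·x + 20·x^2)·Dx^2  (order 2).
h: a_k = 0, 8, -16, -32/3, 192, -2432/5, -2816/3, 71168/7, -21504, -735232/9, …
ICs: h(0) = 0, h′(0) = 8.

f: a_k = 0, 4, 0, -16/3, 0, 64/5, 0, -256/7, 0, 1024/9, …
L₀ from L_f via x↦r, Dx↦r'^{-1}Dx.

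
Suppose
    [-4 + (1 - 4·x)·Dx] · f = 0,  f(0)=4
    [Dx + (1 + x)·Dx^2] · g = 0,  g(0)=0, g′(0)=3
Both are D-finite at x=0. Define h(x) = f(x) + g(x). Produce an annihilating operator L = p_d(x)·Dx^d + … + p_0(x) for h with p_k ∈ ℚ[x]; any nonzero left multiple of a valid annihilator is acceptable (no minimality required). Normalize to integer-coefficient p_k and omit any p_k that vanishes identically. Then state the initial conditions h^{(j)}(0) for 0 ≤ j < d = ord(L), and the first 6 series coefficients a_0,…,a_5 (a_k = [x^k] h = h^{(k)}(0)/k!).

L = (112 + 32·x)·Dx + (94 + 208·x + 64·x^2)·Dx^2 + (-9 + 23·x + 48·x^2 + 16·x^3)·Dx^3  (order 3).
h: a_k = 4, 19, 125/2, 257, 4093/4, 20483/5, …
ICs: h(0) = 4, h′(0) = 19, h′′(0) = 125.

f: a_k = 4, 16, 64, 256, 1024, 4096, …
g: a_k = 0, 3, -3/2, 1, -3/4, 3/5, …
f+g: L₀ = lclm(L_f,L_g), ord ≤ 1+2.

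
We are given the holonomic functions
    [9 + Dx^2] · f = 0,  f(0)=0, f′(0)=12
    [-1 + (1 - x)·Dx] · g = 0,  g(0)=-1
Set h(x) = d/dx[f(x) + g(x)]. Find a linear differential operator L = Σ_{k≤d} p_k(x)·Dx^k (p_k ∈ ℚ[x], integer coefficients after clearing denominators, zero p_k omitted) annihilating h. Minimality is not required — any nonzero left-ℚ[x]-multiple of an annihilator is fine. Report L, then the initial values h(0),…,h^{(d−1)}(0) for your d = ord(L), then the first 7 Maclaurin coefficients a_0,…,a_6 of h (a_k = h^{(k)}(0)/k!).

f: a_k = 0, 12, 0, -18, 0, 81/10, 0, …
g: a_k = -1, -1, -1, -1, -1, -1, -1, …
Sum ⇒ L₀ = lclm(L_f,L_g) in ℚ(x)⟨Dx⟩.
Differentiate: ansatz ord ≤ ord L₀ ⇒ L.
L = (126 - 108·x + 54·x^2) + (-45 + 99·x - 81·x^2 + 27·x^3)·Dx + (14 - 12·x + 6·x^2)·Dx^2 + (-5 + 11·x - 9·x^2 + 3·x^3)·Dx^3  (order 3).
h: a_k = 11, -2, -57, -4, 71/2, -6, -383/20, …
ICs: h(0) = 11, h′(0) = -2, h′′(0) = -114.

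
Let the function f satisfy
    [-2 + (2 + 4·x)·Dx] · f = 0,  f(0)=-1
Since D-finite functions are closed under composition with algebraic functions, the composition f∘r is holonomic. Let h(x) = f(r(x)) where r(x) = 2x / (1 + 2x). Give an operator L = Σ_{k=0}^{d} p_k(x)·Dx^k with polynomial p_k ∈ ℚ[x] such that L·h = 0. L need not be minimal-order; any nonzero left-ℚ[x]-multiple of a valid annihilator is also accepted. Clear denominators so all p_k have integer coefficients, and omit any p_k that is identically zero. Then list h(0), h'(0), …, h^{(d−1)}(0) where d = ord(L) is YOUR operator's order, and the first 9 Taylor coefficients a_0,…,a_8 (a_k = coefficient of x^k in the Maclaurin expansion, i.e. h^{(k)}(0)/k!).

f: a_k = -1, -1, 1/2, -1/2, 5/8, -7/8, 21/16, -33/16, 429/128, …
f∘r: x↦r, Dx↦Dx/r' in L_f ⇒ L₀.
L = -2 + (1 + 8·x + 12·x^2)·Dx  (order 1).
h: a_k = -1, -2, 6, -20, 74, -300, 1308, -6024, 28890, …
ICs: h(0) = -1.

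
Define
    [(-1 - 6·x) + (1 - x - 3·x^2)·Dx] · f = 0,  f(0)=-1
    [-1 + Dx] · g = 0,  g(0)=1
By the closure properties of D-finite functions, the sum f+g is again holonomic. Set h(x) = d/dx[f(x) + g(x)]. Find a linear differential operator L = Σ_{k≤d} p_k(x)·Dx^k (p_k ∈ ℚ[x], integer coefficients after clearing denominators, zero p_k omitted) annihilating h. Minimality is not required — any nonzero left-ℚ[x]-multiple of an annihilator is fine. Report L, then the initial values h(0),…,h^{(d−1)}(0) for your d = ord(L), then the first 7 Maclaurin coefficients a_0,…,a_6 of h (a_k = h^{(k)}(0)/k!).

L = (34 + 278·x + 312·x^2 + 756·x^3 + 162·x^4) + (-41 - 284·x - 341·x^2 - 672·x^3 + 45·x^4 + 54·x^5)·Dx + (7 + 6·x + 29·x^2 - 84·x^3 - 207·x^4 - 54·x^5)·Dx^2  (order 2).
h: a_k = 0, -7, -41/2, -455/6, -4799/24, -69839/120, -1093679/720, …
ICs: h(0) = 0, h′(0) = -7.

f: a_k = -1, -1, -4, -7, -19, -40, -97, …
g: a_k = 1, 1, 1/2, 1/6, 1/24, 1/120, 1/720, …
Sum ⇒ L₀ = lclm(L_f,L_g) in ℚ(x)⟨Dx⟩.
h₀' ⇒ L via d/dx closure of L₀.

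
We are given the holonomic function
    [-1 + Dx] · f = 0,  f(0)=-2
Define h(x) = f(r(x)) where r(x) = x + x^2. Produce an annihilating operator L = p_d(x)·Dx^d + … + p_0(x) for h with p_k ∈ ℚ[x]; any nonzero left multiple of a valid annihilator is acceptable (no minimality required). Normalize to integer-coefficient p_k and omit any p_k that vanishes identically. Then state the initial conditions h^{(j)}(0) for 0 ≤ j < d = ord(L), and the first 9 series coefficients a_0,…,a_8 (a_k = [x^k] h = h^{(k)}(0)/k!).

f: a_k = -2, -2, -1, -1/3, -1/12, -1/60, -1/360, -1/2520, -1/20160, …
L₀ from L_f via x↦r, Dx↦r'^{-1}Dx.
L = (-1 - 2·x) + Dx  (order 1).
h: a_k = -2, -2, -3, -7/3, -25/12, -27/20, -331/360, -1303/2520, -1979/6720, …
ICs: h(0) = -2.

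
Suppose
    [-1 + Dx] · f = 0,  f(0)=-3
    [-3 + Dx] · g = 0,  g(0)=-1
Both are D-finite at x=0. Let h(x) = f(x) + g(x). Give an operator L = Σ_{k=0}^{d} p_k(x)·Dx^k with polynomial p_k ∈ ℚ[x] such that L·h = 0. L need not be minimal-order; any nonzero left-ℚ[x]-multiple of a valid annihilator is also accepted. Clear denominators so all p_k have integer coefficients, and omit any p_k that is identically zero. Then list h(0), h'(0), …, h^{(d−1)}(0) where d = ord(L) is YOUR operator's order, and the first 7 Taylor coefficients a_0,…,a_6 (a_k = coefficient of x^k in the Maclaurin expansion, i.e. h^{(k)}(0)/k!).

L = 3 - 4·Dx + Dx^2  (order 2).
h: a_k = -4, -6, -6, -5, -7/2, -41/20, -61/60, …
ICs: h(0) = -4, h′(0) = -6.

f: a_k = -3, -3, -3/2, -1/2, -1/8, -1/40, -1/240, …
g: a_k = -1, -3, -9/2, -9/2, -27/8, -81/40, -81/80, …
L₀ := lclm(L_f,L_g); ord L₀ ≤ 1+1.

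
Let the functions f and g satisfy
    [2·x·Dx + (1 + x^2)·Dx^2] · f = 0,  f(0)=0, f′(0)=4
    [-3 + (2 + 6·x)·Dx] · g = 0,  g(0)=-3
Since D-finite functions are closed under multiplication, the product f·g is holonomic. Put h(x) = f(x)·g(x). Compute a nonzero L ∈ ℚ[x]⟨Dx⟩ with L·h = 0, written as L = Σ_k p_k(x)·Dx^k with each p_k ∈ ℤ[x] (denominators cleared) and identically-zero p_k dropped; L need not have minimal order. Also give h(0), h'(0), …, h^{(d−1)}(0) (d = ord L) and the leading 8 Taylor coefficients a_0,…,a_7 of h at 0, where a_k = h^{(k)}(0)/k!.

f: a_k = 0, 4, 0, -4/3, 0, 4/5, 0, -4/7, …
g: a_k = -3, -9/2, 27/8, -81/16, 1215/128, -5103/256, 45927/1024, -216513/2048, …
h₀=f·g: eliminate ⇒ L₀, order ≤ 2·1.
L = (27 - 12·x - 9·x^2) + (-12 - 28·x + 36·x^2 + 36·x^3)·Dx + (4 + 24·x + 40·x^2 + 24·x^3 + 36·x^4)·Dx^2  (order 2).
h: a_k = 0, -12, -18, 35/2, -57/4, 4971/160, -24507/320, 1533597/8960, …
ICs: h(0) = 0, h′(0) = -12.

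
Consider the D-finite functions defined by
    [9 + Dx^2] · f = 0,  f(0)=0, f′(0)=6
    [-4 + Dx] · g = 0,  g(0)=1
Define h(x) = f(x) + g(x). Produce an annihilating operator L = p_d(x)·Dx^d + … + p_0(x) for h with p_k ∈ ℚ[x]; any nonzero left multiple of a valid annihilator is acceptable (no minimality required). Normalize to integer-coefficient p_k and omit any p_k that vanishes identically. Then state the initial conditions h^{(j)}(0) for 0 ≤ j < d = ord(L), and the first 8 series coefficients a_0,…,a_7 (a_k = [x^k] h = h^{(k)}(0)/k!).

L = -36 + 9·Dx - 4·Dx^2 + Dx^3  (order 3).
h: a_k = 1, 10, 8, 5/3, 32/3, 151/12, 256/45, 1201/504, …
ICs: h(0) = 1, h′(0) = 10, h′′(0) = 16.

f: a_k = 0, 6, 0, -9, 0, 81/20, 0, -243/280, …
g: a_k = 1, 4, 8, 32/3, 32/3, 128/15, 256/45, 1024/315, …
Weyl lclm of L_f,L_g ⇒ L₀ (ord ≤ 3).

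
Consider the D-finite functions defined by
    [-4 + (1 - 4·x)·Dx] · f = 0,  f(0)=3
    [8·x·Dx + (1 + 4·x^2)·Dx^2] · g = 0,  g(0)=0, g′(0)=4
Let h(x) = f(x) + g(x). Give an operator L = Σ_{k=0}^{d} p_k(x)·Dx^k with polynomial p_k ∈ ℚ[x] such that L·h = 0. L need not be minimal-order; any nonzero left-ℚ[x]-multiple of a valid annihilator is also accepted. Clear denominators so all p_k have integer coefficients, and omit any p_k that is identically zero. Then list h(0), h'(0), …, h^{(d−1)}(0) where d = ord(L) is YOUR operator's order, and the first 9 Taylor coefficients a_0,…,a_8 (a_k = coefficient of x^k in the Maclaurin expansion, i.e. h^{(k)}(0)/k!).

L = (-8 + 128·x + 96·x^2)·Dx + (13 - 8·x + 100·x^2 + 96·x^3)·Dx^2 + (-1 + 3·x + 12·x^3 + 16·x^4)·Dx^3  (order 3).
h: a_k = 3, 16, 48, 560/3, 768, 15424/5, 12288, 343808/7, 196608, …
ICs: h(0) = 3, h′(0) = 16, h′′(0) = 96.

f: a_k = 3, 12, 48, 192, 768, 3072, 12288, 49152, 196608, …
g: a_k = 0, 4, 0, -16/3, 0, 64/5, 0, -256/7, 0, …
L₀ := lclm(L_f,L_g); ord L₀ ≤ 1+2.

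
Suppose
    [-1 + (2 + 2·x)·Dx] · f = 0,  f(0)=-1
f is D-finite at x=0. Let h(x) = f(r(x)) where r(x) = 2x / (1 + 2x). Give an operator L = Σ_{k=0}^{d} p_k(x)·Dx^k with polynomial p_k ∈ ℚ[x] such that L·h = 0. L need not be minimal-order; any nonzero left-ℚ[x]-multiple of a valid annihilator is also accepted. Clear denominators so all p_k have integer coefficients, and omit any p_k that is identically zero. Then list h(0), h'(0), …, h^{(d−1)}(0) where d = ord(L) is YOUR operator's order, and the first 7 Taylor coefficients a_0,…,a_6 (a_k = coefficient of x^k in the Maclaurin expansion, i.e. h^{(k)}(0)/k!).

L = -1 + (1 + 6·x + 8·x^2)·Dx  (order 1).
h: a_k = -1, -1, 5/2, -13/2, 141/8, -399/8, 2353/16, …
ICs: h(0) = -1.

f: a_k = -1, -1/2, 1/8, -1/16, 5/128, -7/256, 21/1024, …
h₀=f(r): pull back L_f along r ⇒ L₀.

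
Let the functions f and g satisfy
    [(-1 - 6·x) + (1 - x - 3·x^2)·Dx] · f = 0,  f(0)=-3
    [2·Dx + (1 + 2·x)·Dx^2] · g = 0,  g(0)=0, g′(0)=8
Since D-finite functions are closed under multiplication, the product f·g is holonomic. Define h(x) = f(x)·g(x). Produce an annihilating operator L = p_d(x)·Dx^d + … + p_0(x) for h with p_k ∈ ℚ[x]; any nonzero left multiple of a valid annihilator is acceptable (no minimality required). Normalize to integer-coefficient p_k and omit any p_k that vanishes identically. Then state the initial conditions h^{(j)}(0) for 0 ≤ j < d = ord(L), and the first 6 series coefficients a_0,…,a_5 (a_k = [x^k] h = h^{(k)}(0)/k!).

f: a_k = -3, -3, -12, -21, -57, -120, …
g: a_k = 0, 8, -8, 32/3, -16, 128/5, …
Sym-product of L_f,L_g gives L₀ (≤ ord 2).
L = (8 + 24·x) + (18·x + 30·x^2)·Dx + (-1 - x + 5·x^2 + 6·x^3)·Dx^2  (order 2).
h: a_k = 0, -24, 0, -104, -56, -2224/5, …
ICs: h(0) = 0, h′(0) = -24.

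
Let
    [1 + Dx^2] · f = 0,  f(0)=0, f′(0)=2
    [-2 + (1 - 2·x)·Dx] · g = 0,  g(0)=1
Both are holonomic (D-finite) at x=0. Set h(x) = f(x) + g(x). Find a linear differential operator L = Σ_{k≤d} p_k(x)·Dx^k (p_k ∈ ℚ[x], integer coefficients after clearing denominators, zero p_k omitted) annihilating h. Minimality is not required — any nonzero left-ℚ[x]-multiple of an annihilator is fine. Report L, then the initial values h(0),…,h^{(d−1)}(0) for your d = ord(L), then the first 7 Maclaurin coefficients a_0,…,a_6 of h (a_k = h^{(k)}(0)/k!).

f: a_k = 0, 2, 0, -1/3, 0, 1/60, 0, …
g: a_k = 1, 2, 4, 8, 16, 32, 64, …
f+g: L₀ = lclm(L_f,L_g), ord ≤ 2+1.
L = (-50 + 8·x - 8·x^2) + (9 - 22·x + 12·x^2 - 8·x^3)·Dx + (-50 + 8·x - 8·x^2)·Dx^2 + (9 - 22·x + 12·x^2 - 8·x^3)·Dx^3  (order 3).
h: a_k = 1, 4, 4, 23/3, 16, 1921/60, 64, …
ICs: h(0) = 1, h′(0) = 4, h′′(0) = 8.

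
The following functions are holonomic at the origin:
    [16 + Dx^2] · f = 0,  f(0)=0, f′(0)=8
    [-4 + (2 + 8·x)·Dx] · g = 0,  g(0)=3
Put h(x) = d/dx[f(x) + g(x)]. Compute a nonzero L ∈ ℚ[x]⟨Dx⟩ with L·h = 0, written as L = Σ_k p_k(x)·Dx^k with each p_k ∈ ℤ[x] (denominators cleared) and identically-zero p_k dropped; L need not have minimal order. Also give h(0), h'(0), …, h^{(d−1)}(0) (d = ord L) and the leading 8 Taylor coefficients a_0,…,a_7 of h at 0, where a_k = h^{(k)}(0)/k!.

L = (-608 - 1024·x - 2048·x^2) + (-112 - 960·x - 3072·x^2 - 4096·x^3)·Dx + (-38 - 64·x - 128·x^2)·Dx^2 + (-7 - 60·x - 192·x^2 - 256·x^3)·Dx^3  (order 3).
h: a_k = 14, -12, -28, -120, 1516/3, -1512, 247432/45, -20592, …
ICs: h(0) = 14, h′(0) = -12, h′′(0) = -56.

f: a_k = 0, 8, 0, -64/3, 0, 256/15, 0, -2048/315, …
g: a_k = 3, 6, -6, 12, -30, 84, -252, 792, …
h₀=f+g: left-lcm gives L₀, ord ≤ 3.
Differentiate: ansatz ord ≤ ord L₀ ⇒ L.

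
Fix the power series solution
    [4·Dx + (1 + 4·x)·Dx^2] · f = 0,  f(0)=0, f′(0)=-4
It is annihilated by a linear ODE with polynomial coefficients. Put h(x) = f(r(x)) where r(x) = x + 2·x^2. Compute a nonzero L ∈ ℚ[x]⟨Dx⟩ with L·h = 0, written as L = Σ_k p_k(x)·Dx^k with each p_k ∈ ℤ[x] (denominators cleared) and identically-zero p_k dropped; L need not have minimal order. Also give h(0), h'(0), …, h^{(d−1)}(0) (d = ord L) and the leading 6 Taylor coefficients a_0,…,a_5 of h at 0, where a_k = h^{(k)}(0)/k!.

L = (16·x + 32·x^2)·Dx + (1 + 8·x + 24·x^2 + 32·x^3)·Dx^2  (order 2).
h: a_k = 0, -4, 0, 32/3, -32, 256/5, …
ICs: h(0) = 0, h′(0) = -4.

f: a_k = 0, -4, 8, -64/3, 64, -1024/5, …
f∘r: x↦r, Dx↦Dx/r' in L_f ⇒ L₀.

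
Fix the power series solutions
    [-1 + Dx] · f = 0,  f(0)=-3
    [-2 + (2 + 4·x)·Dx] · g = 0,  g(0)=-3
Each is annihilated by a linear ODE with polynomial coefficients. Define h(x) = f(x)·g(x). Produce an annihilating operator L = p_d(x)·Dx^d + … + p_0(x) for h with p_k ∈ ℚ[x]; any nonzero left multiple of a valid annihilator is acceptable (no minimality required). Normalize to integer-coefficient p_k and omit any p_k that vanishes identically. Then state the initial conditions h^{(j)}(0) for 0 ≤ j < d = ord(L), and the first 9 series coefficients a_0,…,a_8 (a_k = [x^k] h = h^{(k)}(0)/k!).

L = (-2 - 2·x) + (1 + 2·x)·Dx  (order 1).
h: a_k = 9, 18, 9, 6, -3/2, 21/5, -61/10, 347/35, -4591/280, …
ICs: h(0) = 9.

f: a_k = -3, -3, -3/2, -1/2, -1/8, -1/40, -1/240, -1/1680, -1/13440, …
g: a_k = -3, -3, 3/2, -3/2, 15/8, -21/8, 63/16, -99/16, 1287/128, …
Product ⇒ symmetric product L₀, ord ≤ 1.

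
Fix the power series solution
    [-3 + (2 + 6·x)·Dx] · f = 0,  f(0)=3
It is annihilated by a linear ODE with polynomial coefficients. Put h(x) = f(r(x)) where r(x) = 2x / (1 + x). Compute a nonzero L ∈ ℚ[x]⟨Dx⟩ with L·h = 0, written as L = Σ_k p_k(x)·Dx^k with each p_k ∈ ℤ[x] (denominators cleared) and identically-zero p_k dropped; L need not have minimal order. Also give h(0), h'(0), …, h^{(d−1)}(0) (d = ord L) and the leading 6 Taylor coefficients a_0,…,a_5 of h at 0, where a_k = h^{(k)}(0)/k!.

f: a_k = 3, 9/2, -27/8, 81/16, -1215/128, 5103/256, …
Change of var in L_f (x↦r) gives L₀.
L = -3 + (1 + 8·x + 7·x^2)·Dx  (order 1).
h: a_k = 3, 9, -45/2, 153/2, -2583/8, 12411/8, …
ICs: h(0) = 3.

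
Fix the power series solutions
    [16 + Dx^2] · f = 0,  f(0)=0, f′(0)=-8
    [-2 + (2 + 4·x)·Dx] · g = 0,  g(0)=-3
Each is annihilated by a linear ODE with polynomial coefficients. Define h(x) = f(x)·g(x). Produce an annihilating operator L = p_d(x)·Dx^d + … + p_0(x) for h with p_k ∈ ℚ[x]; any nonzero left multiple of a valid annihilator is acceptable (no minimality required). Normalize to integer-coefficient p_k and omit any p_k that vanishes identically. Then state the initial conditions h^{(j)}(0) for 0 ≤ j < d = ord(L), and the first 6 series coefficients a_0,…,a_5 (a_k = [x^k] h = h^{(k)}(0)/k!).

L = (19 + 64·x + 64·x^2) + (-2 - 4·x)·Dx + (1 + 4·x + 4·x^2)·Dx^2  (order 2).
h: a_k = 0, 24, 24, -76, -52, 341/5, …
ICs: h(0) = 0, h′(0) = 24.

f: a_k = 0, -8, 0, 64/3, 0, -256/15, …
g: a_k = -3, -3, 3/2, -3/2, 15/8, -21/8, …
Product ⇒ symmetric product L₀, ord ≤ 2.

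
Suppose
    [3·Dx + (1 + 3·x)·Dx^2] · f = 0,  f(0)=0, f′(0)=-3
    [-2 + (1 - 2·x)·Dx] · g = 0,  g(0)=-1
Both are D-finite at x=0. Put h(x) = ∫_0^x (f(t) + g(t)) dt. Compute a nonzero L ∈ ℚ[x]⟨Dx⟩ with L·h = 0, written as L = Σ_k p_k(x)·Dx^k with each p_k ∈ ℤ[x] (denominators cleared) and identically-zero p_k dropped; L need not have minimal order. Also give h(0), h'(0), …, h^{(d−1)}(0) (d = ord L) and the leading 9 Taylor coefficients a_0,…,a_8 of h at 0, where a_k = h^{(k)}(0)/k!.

L = (-144 - 72·x)·Dx^2 + (-6 - 216·x - 144·x^2)·Dx^3 + (7 + 13·x - 36·x^2 - 36·x^3)·Dx^4  (order 4).
h: a_k = 0, -1, -5/2, 1/6, -17/4, 17/20, -403/30, 115/14, -3083/56, …
ICs: h(0) = 0, h′(0) = -1, h′′(0) = -5, h′′′(0) = 1.

f: a_k = 0, -3, 9/2, -9, 81/4, -243/5, 243/2, -2187/7, 6561/8, …
g: a_k = -1, -2, -4, -8, -16, -32, -64, -128, -256, …
f+g: L₀ = lclm(L_f,L_g), ord ≤ 2+1.
∫: right-multiply L₀ by Dx.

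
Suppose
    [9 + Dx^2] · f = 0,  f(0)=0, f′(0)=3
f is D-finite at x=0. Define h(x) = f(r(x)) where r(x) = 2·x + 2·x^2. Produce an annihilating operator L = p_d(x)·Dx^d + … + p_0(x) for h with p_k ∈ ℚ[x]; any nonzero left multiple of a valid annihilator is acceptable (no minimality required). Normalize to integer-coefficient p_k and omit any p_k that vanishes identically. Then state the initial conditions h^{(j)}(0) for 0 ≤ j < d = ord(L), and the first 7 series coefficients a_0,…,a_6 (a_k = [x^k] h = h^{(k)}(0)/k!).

f: a_k = 0, 3, 0, -9/2, 0, 81/40, 0, …
h₀=f(r): pull back L_f along r ⇒ L₀.
L = (36 + 216·x + 432·x^2 + 288·x^3) - 2·Dx + (1 + 2·x)·Dx^2  (order 2).
h: a_k = 0, 6, 6, -36, -108, -216/5, 288, …
ICs: h(0) = 0, h′(0) = 6.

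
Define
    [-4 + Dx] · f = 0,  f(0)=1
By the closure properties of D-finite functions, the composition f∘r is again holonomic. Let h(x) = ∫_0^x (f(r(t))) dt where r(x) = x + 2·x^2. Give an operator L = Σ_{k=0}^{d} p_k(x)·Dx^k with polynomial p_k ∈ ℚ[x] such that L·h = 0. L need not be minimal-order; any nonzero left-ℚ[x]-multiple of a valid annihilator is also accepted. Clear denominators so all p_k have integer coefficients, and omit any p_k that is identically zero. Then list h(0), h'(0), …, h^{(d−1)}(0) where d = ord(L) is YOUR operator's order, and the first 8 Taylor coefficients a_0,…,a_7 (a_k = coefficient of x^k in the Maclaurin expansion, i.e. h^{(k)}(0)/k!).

L = (-4 - 16·x)·Dx + Dx^2  (order 2).
h: a_k = 0, 1, 2, 16/3, 32/3, 64/3, 1664/45, 19456/315, …
ICs: h(0) = 0, h′(0) = 1.

f: a_k = 1, 4, 8, 32/3, 32/3, 128/15, 256/45, 1024/315, …
Change of var in L_f (x↦r) gives L₀.
∫: right-multiply L₀ by Dx.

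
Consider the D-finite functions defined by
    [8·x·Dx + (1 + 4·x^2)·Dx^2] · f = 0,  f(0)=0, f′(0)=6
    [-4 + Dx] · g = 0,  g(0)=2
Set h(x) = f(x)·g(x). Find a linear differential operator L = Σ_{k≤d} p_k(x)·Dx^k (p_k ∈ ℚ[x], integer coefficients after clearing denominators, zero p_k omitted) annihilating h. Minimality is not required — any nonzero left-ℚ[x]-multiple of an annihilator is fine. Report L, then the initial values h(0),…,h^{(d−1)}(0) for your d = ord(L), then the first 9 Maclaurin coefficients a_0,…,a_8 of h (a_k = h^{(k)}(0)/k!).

f: a_k = 0, 6, 0, -8, 0, 96/5, 0, -384/7, 0, …
g: a_k = 2, 8, 16, 64/3, 64/3, 256/15, 512/45, 2048/315, 1024/315, …
f·g: L₀ = L_f ⊗_s L_g, ord ≤ 2·1.
L = (16 - 32·x + 64·x^2) + (-8 + 8·x - 32·x^2)·Dx + (1 + 4·x^2)·Dx^2  (order 2).
h: a_k = 0, 12, 48, 80, 64, 192/5, 256/3, 3328/35, -13312/105, …
ICs: h(0) = 0, h′(0) = 12.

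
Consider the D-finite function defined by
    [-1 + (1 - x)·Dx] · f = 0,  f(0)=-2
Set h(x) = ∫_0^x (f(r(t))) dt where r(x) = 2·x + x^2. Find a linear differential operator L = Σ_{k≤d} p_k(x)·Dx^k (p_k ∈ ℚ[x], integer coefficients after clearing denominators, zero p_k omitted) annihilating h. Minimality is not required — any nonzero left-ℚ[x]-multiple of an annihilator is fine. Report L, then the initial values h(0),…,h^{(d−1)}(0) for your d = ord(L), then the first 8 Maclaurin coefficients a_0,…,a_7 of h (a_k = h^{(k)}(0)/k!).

L = (2 + 2·x)·Dx + (-1 + 2·x + x^2)·Dx^2  (order 2).
h: a_k = 0, -2, -2, -10/3, -6, -58/5, -70/3, -338/7, …
ICs: h(0) = 0, h′(0) = -2.

f: a_k = -2, -2, -2, -2, -2, -2, -2, -2, …
Change of var in L_f (x↦r) gives L₀.
Integrate: L := L₀·Dx.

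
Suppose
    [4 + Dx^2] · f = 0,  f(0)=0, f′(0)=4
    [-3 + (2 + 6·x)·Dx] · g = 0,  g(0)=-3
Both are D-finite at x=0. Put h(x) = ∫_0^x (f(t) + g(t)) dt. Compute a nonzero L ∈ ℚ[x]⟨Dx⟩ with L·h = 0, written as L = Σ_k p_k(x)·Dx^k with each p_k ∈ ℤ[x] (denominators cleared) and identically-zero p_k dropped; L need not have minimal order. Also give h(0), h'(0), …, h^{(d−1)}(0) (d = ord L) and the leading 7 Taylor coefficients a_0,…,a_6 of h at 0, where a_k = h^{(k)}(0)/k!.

f: a_k = 0, 4, 0, -8/3, 0, 8/15, 0, …
g: a_k = -3, -9/2, 27/8, -81/16, 1215/128, -5103/256, 45927/1024, …
f+g: L₀ = lclm(L_f,L_g), ord ≤ 2+1.
Integrate: L := L₀·Dx.
L = (-516 - 1152·x - 1728·x^2)·Dx + (56 + 936·x + 3456·x^2 + 3456·x^3)·Dx^2 + (-129 - 288·x - 432·x^2)·Dx^3 + (14 + 234·x + 864·x^2 + 864·x^3)·Dx^4  (order 4).
h: a_k = 0, -3, -1/4, 9/8, -371/192, 243/128, -74497/23040, …
ICs: h(0) = 0, h′(0) = -3, h′′(0) = -1/2, h′′′(0) = 27/4.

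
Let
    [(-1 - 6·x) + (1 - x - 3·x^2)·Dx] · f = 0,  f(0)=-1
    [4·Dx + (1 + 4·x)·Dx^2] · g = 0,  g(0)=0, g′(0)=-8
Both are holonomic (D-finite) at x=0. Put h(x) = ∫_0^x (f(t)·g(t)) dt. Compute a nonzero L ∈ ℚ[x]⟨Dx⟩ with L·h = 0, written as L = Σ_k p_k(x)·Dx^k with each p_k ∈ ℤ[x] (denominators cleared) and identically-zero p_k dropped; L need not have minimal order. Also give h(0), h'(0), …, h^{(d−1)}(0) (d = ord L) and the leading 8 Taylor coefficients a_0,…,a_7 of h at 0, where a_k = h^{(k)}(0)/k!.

L = (10 + 48·x)·Dx + (-2 + 24·x + 60·x^2)·Dx^2 + (-1 - 3·x + 7·x^2 + 12·x^3)·Dx^3  (order 3).
h: a_k = 0, 0, 4, -8/3, 44/3, -56/3, 3692/45, -17296/105, …
ICs: h(0) = 0, h′(0) = 0, h′′(0) = 8.

f: a_k = -1, -1, -4, -7, -19, -40, -97, -217, …
g: a_k = 0, -8, 16, -128/3, 128, -2048/5, 4096/3, -32768/7, …
h₀=f·g: eliminate ⇒ L₀, order ≤ 1·2.
h=∫h₀ ⇒ L = L₀·Dx.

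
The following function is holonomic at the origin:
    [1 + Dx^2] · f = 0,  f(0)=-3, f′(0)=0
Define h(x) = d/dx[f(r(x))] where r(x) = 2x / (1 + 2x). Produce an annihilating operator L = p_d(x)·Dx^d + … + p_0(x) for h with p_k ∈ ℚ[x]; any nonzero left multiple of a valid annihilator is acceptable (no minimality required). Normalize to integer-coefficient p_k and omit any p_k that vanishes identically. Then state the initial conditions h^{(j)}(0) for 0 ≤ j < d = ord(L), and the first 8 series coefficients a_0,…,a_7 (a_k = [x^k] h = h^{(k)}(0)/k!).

L = (28 + 96·x + 96·x^2) + (12 + 72·x + 144·x^2 + 96·x^3)·Dx + (1 + 8·x + 24·x^2 + 32·x^3 + 16·x^4)·Dx^2  (order 2).
h: a_k = 0, 12, -72, 280, -880, 12008/5, -29232/5, 267184/21, …
ICs: h(0) = 0, h′(0) = 12.

f: a_k = -3, 0, 3/2, 0, -1/8, 0, 1/240, 0, …
Substitute x→r, Dx→(1/r')Dx; clear ⇒ L₀.
Derive L from L₀ (diff closure).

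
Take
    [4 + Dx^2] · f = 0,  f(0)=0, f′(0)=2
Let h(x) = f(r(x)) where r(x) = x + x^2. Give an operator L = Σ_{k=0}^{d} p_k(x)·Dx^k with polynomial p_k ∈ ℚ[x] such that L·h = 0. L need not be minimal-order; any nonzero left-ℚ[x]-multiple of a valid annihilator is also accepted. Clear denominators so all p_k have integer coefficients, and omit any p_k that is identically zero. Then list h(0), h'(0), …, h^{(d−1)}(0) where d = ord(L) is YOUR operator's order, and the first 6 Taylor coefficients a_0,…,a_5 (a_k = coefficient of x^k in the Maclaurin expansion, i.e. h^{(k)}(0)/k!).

f: a_k = 0, 2, 0, -4/3, 0, 4/15, …
Substitute x→r, Dx→(1/r')Dx; clear ⇒ L₀.
L = (4 + 24·x + 48·x^2 + 32·x^3) - 2·Dx + (1 + 2·x)·Dx^2  (order 2).
h: a_k = 0, 2, 2, -4/3, -4, -56/15, …
ICs: h(0) = 0, h′(0) = 2.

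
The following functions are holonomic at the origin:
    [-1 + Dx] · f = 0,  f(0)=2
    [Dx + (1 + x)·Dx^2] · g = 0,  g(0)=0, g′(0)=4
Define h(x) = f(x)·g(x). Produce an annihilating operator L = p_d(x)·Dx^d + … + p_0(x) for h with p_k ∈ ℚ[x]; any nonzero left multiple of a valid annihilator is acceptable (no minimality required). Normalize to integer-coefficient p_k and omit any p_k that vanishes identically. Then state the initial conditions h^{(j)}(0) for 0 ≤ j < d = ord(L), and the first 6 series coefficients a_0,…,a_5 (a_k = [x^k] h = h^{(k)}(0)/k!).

f: a_k = 2, 2, 1, 1/3, 1/12, 1/60, …
g: a_k = 0, 4, -2, 4/3, -1, 4/5, …
Sym-product of L_f,L_g gives L₀ (≤ ord 2).
L = x + (-1 - 2·x)·Dx + (1 + x)·Dx^2  (order 2).
h: a_k = 0, 8, 4, 8/3, 0, 3/5, …
ICs: h(0) = 0, h′(0) = 8.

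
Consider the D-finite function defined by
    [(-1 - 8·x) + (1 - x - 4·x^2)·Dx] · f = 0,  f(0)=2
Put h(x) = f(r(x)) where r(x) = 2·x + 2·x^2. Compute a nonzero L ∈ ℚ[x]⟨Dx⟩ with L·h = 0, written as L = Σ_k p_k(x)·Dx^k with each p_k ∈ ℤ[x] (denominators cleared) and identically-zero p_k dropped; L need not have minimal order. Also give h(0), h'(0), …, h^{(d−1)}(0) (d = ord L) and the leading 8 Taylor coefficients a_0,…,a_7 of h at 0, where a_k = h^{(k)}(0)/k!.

f: a_k = 2, 2, 10, 18, 58, 130, 362, 882, …
h₀=f(r): pull back L_f along r ⇒ L₀.
L = (2 + 36·x + 96·x^2 + 64·x^3) + (-1 + 2·x + 18·x^2 + 32·x^3 + 16·x^4)·Dx  (order 1).
h: a_k = 2, 4, 44, 224, 1400, 8304, 49680, 297216, …
ICs: h(0) = 2.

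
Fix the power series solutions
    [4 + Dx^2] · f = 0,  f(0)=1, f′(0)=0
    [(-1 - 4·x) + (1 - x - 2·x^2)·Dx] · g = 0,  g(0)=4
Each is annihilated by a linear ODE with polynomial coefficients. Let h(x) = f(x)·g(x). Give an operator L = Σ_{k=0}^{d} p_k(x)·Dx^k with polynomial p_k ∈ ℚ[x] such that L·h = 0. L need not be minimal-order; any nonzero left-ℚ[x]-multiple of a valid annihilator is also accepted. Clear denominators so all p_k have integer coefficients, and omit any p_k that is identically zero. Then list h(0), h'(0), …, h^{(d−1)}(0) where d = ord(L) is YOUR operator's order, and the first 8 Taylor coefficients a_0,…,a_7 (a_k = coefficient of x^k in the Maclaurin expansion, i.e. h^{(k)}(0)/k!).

L = (4·x + 8·x^2) + (2 + 8·x)·Dx + (-1 + x + 2·x^2)·Dx^2  (order 2).
h: a_k = 4, 4, 4, 12, 68/3, 140/3, 4124/45, 8324/45, …
ICs: h(0) = 4, h′(0) = 4.

f: a_k = 1, 0, -2, 0, 2/3, 0, -4/45, 0, …
g: a_k = 4, 4, 12, 20, 44, 84, 172, 340, …
f·g: L₀ = L_f ⊗_s L_g, ord ≤ 2·1.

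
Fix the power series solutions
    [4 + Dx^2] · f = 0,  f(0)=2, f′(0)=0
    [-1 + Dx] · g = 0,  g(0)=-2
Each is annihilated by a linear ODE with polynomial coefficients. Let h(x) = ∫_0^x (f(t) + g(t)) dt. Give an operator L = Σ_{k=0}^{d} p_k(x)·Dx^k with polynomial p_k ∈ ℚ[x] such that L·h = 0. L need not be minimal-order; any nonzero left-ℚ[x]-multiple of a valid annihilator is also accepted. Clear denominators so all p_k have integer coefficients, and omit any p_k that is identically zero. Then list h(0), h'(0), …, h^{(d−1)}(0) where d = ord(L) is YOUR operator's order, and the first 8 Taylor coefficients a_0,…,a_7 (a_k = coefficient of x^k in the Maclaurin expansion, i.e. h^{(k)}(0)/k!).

f: a_k = 2, 0, -4, 0, 4/3, 0, -8/45, 0, …
g: a_k = -2, -2, -1, -1/3, -1/12, -1/60, -1/360, -1/2520, …
L₀ := lclm(L_f,L_g); ord L₀ ≤ 2+1.
h=∫h₀ ⇒ L = L₀·Dx.
L = -4·Dx + 4·Dx^2 - Dx^3 + Dx^4  (order 4).
h: a_k = 0, 0, -1, -5/3, -1/12, 1/4, -1/360, -13/504, …
ICs: h(0) = 0, h′(0) = 0, h′′(0) = -2, h′′′(0) = -10.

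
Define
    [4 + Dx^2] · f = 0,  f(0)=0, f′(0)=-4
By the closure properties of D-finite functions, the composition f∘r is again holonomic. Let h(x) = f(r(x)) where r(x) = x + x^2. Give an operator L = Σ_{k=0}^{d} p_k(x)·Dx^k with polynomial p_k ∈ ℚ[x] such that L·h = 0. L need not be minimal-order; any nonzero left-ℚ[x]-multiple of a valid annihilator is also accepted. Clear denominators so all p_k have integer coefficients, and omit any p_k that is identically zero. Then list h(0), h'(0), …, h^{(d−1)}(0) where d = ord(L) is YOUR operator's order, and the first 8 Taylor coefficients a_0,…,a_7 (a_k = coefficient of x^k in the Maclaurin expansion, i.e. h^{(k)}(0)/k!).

f: a_k = 0, -4, 0, 8/3, 0, -8/15, 0, 16/315, …
h₀=f(r): pull back L_f along r ⇒ L₀.
L = (4 + 24·x + 48·x^2 + 32·x^3) - 2·Dx + (1 + 2·x)·Dx^2  (order 2).
h: a_k = 0, -4, -4, 8/3, 8, 112/15, 0, -1664/315, …
ICs: h(0) = 0, h′(0) = -4.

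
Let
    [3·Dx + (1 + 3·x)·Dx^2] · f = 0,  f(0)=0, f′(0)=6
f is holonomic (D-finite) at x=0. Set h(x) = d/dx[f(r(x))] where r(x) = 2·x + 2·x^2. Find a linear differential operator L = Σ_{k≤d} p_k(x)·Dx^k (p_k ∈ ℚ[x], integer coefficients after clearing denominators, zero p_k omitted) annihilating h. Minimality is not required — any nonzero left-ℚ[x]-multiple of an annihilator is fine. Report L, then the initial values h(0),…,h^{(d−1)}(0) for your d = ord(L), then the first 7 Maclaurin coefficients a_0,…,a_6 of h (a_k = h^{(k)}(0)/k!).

L = (4 + 12·x + 12·x^2) + (1 + 8·x + 18·x^2 + 12·x^3)·Dx  (order 1).
h: a_k = 12, -48, 216, -1008, 4752, -22464, 106272, …
ICs: h(0) = 12.

f: a_k = 0, 6, -9, 18, -81/2, 486/5, -243, …
Substitute x→r, Dx→(1/r')Dx; clear ⇒ L₀.
Derive L from L₀ (diff closure).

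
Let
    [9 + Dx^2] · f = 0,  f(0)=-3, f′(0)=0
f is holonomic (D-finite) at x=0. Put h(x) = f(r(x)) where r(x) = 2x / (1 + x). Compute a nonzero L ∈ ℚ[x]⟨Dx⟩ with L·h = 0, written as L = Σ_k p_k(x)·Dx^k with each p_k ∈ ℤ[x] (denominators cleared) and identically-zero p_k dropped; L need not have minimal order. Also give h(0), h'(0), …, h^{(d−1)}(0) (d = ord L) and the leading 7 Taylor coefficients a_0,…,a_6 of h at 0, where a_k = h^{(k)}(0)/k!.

L = 36 + (2 + 6·x + 6·x^2 + 2·x^3)·Dx + (1 + 4·x + 6·x^2 + 4·x^3 + x^4)·Dx^2  (order 2).
h: a_k = -3, 0, 54, -108, 0, 432, -5778/5, …
ICs: h(0) = -3, h′(0) = 0.

f: a_k = -3, 0, 27/2, 0, -81/8, 0, 243/80, …
Substitute x→r, Dx→(1/r')Dx; clear ⇒ L₀.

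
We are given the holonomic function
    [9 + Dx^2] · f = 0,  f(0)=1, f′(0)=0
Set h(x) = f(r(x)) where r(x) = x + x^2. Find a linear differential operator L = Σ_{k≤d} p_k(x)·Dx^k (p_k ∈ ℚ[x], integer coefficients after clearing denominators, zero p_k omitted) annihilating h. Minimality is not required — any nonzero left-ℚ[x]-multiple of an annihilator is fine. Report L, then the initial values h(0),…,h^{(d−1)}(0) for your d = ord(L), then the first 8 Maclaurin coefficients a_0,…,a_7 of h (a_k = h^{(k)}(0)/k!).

L = (9 + 54·x + 108·x^2 + 72·x^3) - 2·Dx + (1 + 2·x)·Dx^2  (order 2).
h: a_k = 1, 0, -9/2, -9, -9/8, 27/2, 1539/80, 297/40, …
ICs: h(0) = 1, h′(0) = 0.

f: a_k = 1, 0, -9/2, 0, 27/8, 0, -81/80, 0, …
Change of var in L_f (x↦r) gives L₀.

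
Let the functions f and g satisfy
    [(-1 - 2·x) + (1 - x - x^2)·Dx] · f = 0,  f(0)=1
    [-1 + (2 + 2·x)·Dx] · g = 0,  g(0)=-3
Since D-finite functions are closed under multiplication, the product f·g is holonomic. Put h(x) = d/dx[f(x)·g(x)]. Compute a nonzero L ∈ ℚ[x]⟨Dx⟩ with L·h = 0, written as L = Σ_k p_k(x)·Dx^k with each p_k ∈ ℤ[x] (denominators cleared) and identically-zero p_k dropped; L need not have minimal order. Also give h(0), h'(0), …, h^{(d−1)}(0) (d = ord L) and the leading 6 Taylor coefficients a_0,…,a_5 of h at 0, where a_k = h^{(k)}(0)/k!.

L = (19 + 66·x + 81·x^2 + 50·x^3 + 15·x^4) + (-6 - 10·x + 6·x^2 + 26·x^3 + 22·x^4 + 6·x^5)·Dx  (order 1).
h: a_k = -9/2, -57/4, -567/16, -2409/32, -39315/256, -151983/512, …
ICs: h(0) = -9/2.

f: a_k = 1, 1, 2, 3, 5, 8, …
g: a_k = -3, -3/2, 3/8, -3/16, 15/128, -21/256, …
L₀ := L_f ⊗_s L_g (sym. prod.), ord ≤ 1.
Derive L from L₀ (diff closure).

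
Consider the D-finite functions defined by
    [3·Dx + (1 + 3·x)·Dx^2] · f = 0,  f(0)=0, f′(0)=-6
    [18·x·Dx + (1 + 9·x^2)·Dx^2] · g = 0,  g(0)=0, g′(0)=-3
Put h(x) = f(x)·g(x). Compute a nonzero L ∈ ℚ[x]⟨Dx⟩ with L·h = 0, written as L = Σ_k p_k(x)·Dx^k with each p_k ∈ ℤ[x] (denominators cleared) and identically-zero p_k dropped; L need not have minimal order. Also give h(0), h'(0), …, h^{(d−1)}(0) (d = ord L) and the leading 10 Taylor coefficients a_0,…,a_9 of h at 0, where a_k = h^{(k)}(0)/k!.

f: a_k = 0, -6, 9, -18, 81/2, -486/5, 243, -4374/7, 6561/4, -4374, …
g: a_k = 0, -3, 0, 9, 0, -243/5, 0, 2187/7, 0, -2187, …
Sym-product of L_f,L_g gives L₀ (≤ ord 4).
L = (648 + 3564·x + 19440·x^2 + 113724·x^3 + 262440·x^4 + 341172·x^5 + 236196·x^7)·Dx + (162 + 3348·x + 24948·x^2 + 117612·x^3 + 396576·x^4 + 813564·x^5 + 918540·x^6 + 236196·x^7 + 826686·x^8)·Dx^2 + (36 + 576·x + 5184·x^2 + 25272·x^3 + 87480·x^4 + 227448·x^5 + 419904·x^6 + 472392·x^7 + 236196·x^8 + 472392·x^9)·Dx^3 + (5 + 54·x + 333·x^2 + 1512·x^3 + 5346·x^4 + 14580·x^5 + 30618·x^6 + 52488·x^7 + 59049·x^8 + 39366·x^9 + 59049·x^10)·Dx^4  (order 4).
h: a_k = 0, 0, 18, -27, 0, -81/2, 2106/5, -8019/10, 0, -264627/140, …
ICs: h(0) = 0, h′(0) = 0, h′′(0) = 36, h′′′(0) = -162.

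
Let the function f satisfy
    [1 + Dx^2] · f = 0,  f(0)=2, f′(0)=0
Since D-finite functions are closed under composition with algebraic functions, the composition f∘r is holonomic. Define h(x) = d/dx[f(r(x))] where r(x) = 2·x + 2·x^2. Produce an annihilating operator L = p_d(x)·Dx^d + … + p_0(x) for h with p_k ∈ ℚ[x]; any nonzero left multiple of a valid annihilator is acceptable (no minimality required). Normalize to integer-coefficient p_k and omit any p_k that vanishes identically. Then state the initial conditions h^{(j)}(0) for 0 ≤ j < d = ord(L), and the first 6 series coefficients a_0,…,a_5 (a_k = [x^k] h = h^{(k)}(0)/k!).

f: a_k = 2, 0, -1, 0, 1/12, 0, …
Substitute x→r, Dx→(1/r')Dx; clear ⇒ L₀.
Derive L from L₀ (diff closure).
L = (16 + 32·x + 96·x^2 + 128·x^3 + 64·x^4) + (-6 - 12·x)·Dx + (1 + 4·x + 4·x^2)·Dx^2  (order 2).
h: a_k = 0, -8, -24, -32/3, 80/3, 704/15, …
ICs: h(0) = 0, h′(0) = -8.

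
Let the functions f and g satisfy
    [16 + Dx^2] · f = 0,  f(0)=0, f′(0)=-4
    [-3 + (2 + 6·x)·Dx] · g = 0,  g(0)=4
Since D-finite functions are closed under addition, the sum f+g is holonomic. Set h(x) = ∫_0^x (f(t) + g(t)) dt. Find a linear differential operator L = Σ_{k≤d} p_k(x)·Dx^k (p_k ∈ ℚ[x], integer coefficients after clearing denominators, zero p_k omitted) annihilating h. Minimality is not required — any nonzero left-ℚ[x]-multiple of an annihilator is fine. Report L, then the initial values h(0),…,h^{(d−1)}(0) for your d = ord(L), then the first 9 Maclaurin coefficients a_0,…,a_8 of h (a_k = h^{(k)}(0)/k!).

f: a_k = 0, -4, 0, 32/3, 0, -128/15, 0, 1024/315, 0, …
g: a_k = 4, 6, -9/2, 27/4, -405/32, 1701/64, -15309/256, 72171/512, -2814669/8192, …
Sum ⇒ L₀ = lclm(L_f,L_g) in ℚ(x)⟨Dx⟩.
h=∫₀ˣh₀: take L = L₀·Dx.
L = (-4368 - 18432·x - 27648·x^2)·Dx + (1760 + 17568·x + 55296·x^2 + 55296·x^3)·Dx^2 + (-273 - 1152·x - 1728·x^2)·Dx^3 + (110 + 1098·x + 3456·x^2 + 3456·x^3)·Dx^4  (order 4).
h: a_k = 0, 4, 1, -3/2, 209/48, -81/32, 17323/5760, -2187/256, 23258153/1290240, …
ICs: h(0) = 0, h′(0) = 4, h′′(0) = 2, h′′′(0) = -9.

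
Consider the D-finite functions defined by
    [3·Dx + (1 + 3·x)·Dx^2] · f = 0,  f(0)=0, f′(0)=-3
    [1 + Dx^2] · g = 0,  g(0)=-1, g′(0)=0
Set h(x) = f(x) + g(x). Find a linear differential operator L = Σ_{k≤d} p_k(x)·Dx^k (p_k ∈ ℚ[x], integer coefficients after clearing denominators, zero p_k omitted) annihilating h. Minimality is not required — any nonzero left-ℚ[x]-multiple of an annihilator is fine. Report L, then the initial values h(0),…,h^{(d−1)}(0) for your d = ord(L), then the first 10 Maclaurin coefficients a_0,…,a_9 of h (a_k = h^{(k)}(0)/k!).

L = (165 + 18·x + 27·x^2)·Dx + (19 + 63·x + 27·x^2 + 27·x^3)·Dx^2 + (165 + 18·x + 27·x^2)·Dx^3 + (19 + 63·x + 27·x^2 + 27·x^3)·Dx^4  (order 4).
h: a_k = -1, -3, 5, -9, 485/24, -243/5, 87481/720, -2187/7, 33067439/40320, -2187, …
ICs: h(0) = -1, h′(0) = -3, h′′(0) = 10, h′′′(0) = -54.

f: a_k = 0, -3, 9/2, -9, 81/4, -243/5, 243/2, -2187/7, 6561/8, -2187, …
g: a_k = -1, 0, 1/2, 0, -1/24, 0, 1/720, 0, -1/40320, 0, …
h₀=f+g: left-lcm gives L₀, ord ≤ 4.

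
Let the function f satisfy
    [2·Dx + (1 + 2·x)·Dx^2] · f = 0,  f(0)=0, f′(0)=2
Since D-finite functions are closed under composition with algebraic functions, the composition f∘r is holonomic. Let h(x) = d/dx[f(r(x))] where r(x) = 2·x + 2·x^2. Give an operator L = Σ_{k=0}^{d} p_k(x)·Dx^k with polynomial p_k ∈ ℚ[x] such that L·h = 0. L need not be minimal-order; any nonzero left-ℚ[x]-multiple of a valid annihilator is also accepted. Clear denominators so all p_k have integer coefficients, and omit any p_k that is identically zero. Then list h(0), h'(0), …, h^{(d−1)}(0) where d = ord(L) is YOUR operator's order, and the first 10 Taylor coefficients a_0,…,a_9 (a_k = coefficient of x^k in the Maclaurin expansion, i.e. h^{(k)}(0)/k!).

f: a_k = 0, 2, -2, 8/3, -4, 32/5, -32/3, 128/7, -32, 512/9, …
Substitute x→r, Dx→(1/r')Dx; clear ⇒ L₀.
h=h₀': d/dx-closure on L₀ ⇒ L.
L = 2 + (1 + 2·x)·Dx  (order 1).
h: a_k = 4, -8, 16, -32, 64, -128, 256, -512, 1024, -2048, …
ICs: h(0) = 4.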